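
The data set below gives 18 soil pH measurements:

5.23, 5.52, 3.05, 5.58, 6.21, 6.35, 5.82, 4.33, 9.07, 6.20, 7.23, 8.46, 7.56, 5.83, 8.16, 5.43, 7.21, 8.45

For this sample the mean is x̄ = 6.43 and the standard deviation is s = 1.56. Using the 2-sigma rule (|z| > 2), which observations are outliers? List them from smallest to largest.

Cutoffs at x̄ ± 2s: 6.43 ± 2·1.56 = [3.31, 9.55].
3.05: z = -2.17, |z| > 2 → outlier.
Every other value lies within [3.31, 9.55].

3.05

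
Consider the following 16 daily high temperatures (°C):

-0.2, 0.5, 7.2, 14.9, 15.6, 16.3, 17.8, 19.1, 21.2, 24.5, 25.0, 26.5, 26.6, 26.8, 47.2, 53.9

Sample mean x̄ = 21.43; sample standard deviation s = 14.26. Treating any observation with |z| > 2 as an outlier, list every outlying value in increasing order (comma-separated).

53.9

Cutoffs at x̄ ± 2s: 21.43 ± 2·14.26 = [-7.09, 49.95].
53.9: z = 2.28, |z| > 2 → outlier.
Every other value lies within [-7.09, 49.95].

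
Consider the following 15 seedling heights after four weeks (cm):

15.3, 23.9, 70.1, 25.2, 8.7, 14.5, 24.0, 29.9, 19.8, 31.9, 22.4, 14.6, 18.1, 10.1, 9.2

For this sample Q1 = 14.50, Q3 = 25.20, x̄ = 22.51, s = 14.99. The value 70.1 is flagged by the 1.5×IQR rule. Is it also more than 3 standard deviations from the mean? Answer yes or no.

yes

z = (70.1 − 22.51) / 14.99 = 3.17.
|z| = 3.17 > 3.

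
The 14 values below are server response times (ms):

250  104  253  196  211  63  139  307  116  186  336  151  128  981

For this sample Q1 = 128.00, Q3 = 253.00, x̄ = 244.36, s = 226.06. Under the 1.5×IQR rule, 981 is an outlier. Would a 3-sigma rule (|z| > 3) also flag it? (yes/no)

yes

z = (981 − 244.36) / 226.06 = 3.26.
|z| = 3.26 > 3.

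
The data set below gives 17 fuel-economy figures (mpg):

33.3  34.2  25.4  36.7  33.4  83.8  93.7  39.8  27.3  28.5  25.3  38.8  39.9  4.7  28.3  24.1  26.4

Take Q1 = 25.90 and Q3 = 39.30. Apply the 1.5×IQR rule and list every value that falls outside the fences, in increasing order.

4.7, 83.8, 93.7

IQR = Q3 − Q1 = 39.30 − 25.90 = 13.40.
Lower fence = Q1 − 1.5·IQR = 25.90 − 20.10 = 5.80.
Upper fence = Q3 + 1.5·IQR = 39.30 + 20.10 = 59.40.
4.7 < 5.80 → outlier.
83.8 > 59.40 → outlier.
93.7 > 59.40 → outlier.
All remaining values lie within [5.80, 59.40].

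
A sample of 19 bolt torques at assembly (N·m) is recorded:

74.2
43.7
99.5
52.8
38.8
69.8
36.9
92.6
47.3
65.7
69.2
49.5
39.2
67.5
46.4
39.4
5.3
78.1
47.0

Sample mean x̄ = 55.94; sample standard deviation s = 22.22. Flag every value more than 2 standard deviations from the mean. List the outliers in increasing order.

Cutoffs at x̄ ± 2s: 55.94 ± 2·22.22 = [11.50, 100.38].
5.3: z = -2.28, |z| > 2 → outlier.
Every other value lies within [11.50, 100.38].

5.3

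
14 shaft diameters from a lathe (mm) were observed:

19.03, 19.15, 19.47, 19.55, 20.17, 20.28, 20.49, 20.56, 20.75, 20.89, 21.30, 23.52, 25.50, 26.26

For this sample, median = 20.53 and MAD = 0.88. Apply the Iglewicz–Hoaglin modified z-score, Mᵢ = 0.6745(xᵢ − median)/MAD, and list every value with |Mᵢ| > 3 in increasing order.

25.50, 26.26

|Mᵢ| > 3 ⇔ |xᵢ − 20.53| > 3·0.88/0.6745 = 3.91.
So outliers lie outside [16.62, 24.44].
25.50: M = 3.81 → outlier.
26.26: M = 4.39 → outlier.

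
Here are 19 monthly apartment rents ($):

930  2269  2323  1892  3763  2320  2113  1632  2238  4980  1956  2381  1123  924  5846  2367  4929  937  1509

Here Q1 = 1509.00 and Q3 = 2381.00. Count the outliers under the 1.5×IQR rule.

4

IQR = 872.00; fences at 1509.00 − 1308.00 = 201.00 and 2381.00 + 1308.00 = 3689.00.
Outside the cutoffs: 3763, 4929, 4980, 5846.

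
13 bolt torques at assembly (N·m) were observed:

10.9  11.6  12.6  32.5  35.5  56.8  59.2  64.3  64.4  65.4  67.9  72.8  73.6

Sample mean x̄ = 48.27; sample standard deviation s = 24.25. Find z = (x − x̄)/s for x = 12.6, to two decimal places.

z = (12.6 − 48.27) / 24.25 = -1.47.

-1.47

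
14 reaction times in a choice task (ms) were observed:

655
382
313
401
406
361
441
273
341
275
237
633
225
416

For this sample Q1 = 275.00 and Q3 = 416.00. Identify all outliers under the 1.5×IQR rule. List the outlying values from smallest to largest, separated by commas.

633, 655

IQR = Q3 − Q1 = 416.00 − 275.00 = 141.00.
Lower fence = Q1 − 1.5·IQR = 275.00 − 211.50 = 63.50.
Upper fence = Q3 + 1.5·IQR = 416.00 + 211.50 = 627.50.
633 > 627.50 → outlier.
655 > 627.50 → outlier.
All remaining values lie within [63.50, 627.50].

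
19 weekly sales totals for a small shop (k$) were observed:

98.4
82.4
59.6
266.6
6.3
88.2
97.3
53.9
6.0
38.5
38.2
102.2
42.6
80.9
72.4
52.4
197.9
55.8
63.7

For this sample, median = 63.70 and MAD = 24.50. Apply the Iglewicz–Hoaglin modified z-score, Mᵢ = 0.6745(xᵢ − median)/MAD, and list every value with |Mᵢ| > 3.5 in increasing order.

|Mᵢ| > 3.5 ⇔ |xᵢ − 63.70| > 3.5·24.50/0.6745 = 127.13.
So outliers lie outside [-63.43, 190.83].
197.9: M = 3.69 → outlier.
266.6: M = 5.59 → outlier.

197.9, 266.6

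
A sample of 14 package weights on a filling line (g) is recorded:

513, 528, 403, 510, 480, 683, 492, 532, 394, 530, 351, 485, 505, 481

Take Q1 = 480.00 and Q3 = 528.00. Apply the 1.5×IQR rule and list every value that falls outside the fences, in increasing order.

IQR = Q3 − Q1 = 528.00 − 480.00 = 48.00.
Lower fence = Q1 − 1.5·IQR = 480.00 − 72.00 = 408.00.
Upper fence = Q3 + 1.5·IQR = 528.00 + 72.00 = 600.00.
351 < 408.00 → outlier.
394 < 408.00 → outlier.
403 < 408.00 → outlier.
683 > 600.00 → outlier.
All remaining values lie within [408.00, 600.00].

351, 394, 403, 683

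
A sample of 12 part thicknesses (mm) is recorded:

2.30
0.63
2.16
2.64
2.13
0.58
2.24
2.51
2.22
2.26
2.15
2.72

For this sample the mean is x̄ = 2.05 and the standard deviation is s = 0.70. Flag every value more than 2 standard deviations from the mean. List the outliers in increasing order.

Cutoffs at x̄ ± 2s: 2.05 ± 2·0.70 = [0.65, 3.45].
0.58: z = -2.10, |z| > 2 → outlier.
0.63: z = -2.03, |z| > 2 → outlier.
Every other value lies within [0.65, 3.45].

0.58, 0.63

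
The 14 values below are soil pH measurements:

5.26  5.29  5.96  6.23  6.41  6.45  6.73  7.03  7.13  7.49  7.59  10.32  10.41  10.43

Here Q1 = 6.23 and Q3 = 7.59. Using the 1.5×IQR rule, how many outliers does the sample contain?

3

IQR = 1.36; fences at 6.23 − 2.04 = 4.19 and 7.59 + 2.04 = 9.63.
Outside the cutoffs: 10.32, 10.41, 10.43.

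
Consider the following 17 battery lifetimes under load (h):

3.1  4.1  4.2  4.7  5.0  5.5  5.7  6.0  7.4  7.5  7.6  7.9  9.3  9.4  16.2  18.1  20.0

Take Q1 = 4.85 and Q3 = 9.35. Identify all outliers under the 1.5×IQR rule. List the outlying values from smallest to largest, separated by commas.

16.2, 18.1, 20.0

IQR = Q3 − Q1 = 9.35 − 4.85 = 4.50.
Lower fence = Q1 − 1.5·IQR = 4.85 − 6.75 = -1.90.
Upper fence = Q3 + 1.5·IQR = 9.35 + 6.75 = 16.10.
16.2 > 16.10 → outlier.
18.1 > 16.10 → outlier.
20.0 > 16.10 → outlier.
All remaining values lie within [-1.90, 16.10].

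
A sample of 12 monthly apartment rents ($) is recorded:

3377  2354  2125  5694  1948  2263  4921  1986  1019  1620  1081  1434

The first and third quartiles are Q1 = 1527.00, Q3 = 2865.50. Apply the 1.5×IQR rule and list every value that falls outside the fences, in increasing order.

IQR = Q3 − Q1 = 2865.50 − 1527.00 = 1338.50.
Lower fence = Q1 − 1.5·IQR = 1527.00 − 2007.75 = -480.75.
Upper fence = Q3 + 1.5·IQR = 2865.50 + 2007.75 = 4873.25.
4921 > 4873.25 → outlier.
5694 > 4873.25 → outlier.
All remaining values lie within [-480.75, 4873.25].

4921, 5694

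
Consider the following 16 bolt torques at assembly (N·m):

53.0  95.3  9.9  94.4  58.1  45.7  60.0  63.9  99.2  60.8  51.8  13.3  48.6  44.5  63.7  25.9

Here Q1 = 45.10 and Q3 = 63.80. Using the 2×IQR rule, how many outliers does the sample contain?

0

IQR = 18.70; fences at 45.10 − 37.40 = 7.70 and 63.80 + 37.40 = 101.20.
Every value lies within the cutoffs.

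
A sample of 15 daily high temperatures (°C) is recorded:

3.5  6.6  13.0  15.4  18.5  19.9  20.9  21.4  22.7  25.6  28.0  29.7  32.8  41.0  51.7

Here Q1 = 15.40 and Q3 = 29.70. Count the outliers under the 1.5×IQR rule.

IQR = 14.30; fences at 15.40 − 21.45 = -6.05 and 29.70 + 21.45 = 51.15.
Outside the cutoffs: 51.7.

1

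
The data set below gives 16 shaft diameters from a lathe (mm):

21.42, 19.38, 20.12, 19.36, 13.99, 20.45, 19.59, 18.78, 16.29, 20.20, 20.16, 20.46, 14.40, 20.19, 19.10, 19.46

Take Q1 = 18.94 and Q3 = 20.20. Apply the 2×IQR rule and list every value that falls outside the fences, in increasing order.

IQR = Q3 − Q1 = 20.20 − 18.94 = 1.26.
Lower fence = Q1 − 2·IQR = 18.94 − 2.52 = 16.42.
Upper fence = Q3 + 2·IQR = 20.20 + 2.52 = 22.72.
13.99 < 16.42 → outlier.
14.40 < 16.42 → outlier.
16.29 < 16.42 → outlier.
All remaining values lie within [16.42, 22.72].

13.99, 14.40, 16.29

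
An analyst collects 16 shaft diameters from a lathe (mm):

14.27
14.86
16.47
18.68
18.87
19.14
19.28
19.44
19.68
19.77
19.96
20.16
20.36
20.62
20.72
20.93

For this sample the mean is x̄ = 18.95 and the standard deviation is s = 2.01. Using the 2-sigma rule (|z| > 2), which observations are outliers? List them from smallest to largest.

Cutoffs at x̄ ± 2s: 18.95 ± 2·2.01 = [14.93, 22.97].
14.27: z = -2.33, |z| > 2 → outlier.
14.86: z = -2.03, |z| > 2 → outlier.
Every other value lies within [14.93, 22.97].

14.27, 14.86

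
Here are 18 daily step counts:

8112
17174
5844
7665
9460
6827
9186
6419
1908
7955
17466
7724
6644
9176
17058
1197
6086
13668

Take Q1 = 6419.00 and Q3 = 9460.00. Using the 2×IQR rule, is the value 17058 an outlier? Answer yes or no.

yes

IQR = Q3 − Q1 = 9460.00 − 6419.00 = 3041.00.
Lower fence = Q1 − 2·IQR = 6419.00 − 6082.00 = 337.00.
Upper fence = Q3 + 2·IQR = 9460.00 + 6082.00 = 15542.00.
17058 lies above the upper fence.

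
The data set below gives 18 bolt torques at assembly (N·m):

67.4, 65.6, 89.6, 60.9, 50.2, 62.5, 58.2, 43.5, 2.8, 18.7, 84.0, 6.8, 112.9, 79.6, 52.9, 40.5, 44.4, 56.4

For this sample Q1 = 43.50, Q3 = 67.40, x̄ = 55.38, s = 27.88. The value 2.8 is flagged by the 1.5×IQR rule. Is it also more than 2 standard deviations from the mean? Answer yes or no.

no

z = (2.8 − 55.38) / 27.88 = -1.89.
|z| = 1.89 ≤ 2.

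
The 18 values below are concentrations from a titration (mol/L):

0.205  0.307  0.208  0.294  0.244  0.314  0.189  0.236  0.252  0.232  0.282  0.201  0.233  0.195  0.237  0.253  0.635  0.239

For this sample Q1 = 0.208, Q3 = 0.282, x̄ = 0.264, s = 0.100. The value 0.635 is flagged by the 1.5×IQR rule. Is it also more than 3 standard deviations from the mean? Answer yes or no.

z = (0.635 − 0.264) / 0.100 = 3.71.
|z| = 3.71 > 3.

yes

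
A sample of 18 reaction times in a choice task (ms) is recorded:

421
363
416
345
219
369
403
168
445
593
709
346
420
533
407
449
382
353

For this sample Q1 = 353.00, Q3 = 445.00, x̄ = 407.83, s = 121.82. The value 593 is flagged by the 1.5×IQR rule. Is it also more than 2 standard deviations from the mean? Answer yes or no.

no

z = (593 − 407.83) / 121.82 = 1.52.
|z| = 1.52 ≤ 2.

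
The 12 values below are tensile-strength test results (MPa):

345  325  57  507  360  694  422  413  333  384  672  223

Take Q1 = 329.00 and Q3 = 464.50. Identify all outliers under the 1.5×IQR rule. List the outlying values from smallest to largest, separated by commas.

57, 672, 694

IQR = Q3 − Q1 = 464.50 − 329.00 = 135.50.
Lower fence = Q1 − 1.5·IQR = 329.00 − 203.25 = 125.75.
Upper fence = Q3 + 1.5·IQR = 464.50 + 203.25 = 667.75.
57 < 125.75 → outlier.
672 > 667.75 → outlier.
694 > 667.75 → outlier.
All remaining values lie within [125.75, 667.75].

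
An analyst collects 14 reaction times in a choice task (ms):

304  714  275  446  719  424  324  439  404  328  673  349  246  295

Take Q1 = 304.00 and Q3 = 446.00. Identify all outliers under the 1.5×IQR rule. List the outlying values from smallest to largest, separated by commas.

IQR = Q3 − Q1 = 446.00 − 304.00 = 142.00.
Lower fence = Q1 − 1.5·IQR = 304.00 − 213.00 = 91.00.
Upper fence = Q3 + 1.5·IQR = 446.00 + 213.00 = 659.00.
673 > 659.00 → outlier.
714 > 659.00 → outlier.
719 > 659.00 → outlier.
All remaining values lie within [91.00, 659.00].

673, 714, 719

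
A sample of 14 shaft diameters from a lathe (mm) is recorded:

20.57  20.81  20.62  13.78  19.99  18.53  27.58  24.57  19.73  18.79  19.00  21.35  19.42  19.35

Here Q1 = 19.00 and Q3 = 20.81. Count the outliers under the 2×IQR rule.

IQR = 1.81; fences at 19.00 − 3.62 = 15.38 and 20.81 + 3.62 = 24.43.
Outside the cutoffs: 13.78, 24.57, 27.58.

3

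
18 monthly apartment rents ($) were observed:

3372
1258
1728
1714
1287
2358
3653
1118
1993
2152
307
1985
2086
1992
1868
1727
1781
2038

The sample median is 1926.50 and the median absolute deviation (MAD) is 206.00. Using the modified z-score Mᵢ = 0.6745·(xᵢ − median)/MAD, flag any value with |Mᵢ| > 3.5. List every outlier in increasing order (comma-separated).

|Mᵢ| > 3.5 ⇔ |xᵢ − 1926.50| > 3.5·206.00/0.6745 = 1068.94.
So outliers lie outside [857.56, 2995.44].
307: M = -5.30 → outlier.
3372: M = 4.73 → outlier.
3653: M = 5.65 → outlier.

307, 3372, 3653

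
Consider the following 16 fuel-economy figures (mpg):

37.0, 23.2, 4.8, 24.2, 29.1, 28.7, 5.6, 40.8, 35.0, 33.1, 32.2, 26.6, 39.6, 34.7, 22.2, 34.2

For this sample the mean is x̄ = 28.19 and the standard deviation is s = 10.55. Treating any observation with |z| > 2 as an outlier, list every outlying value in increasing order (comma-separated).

Cutoffs at x̄ ± 2s: 28.19 ± 2·10.55 = [7.09, 49.29].
4.8: z = -2.22, |z| > 2 → outlier.
5.6: z = -2.14, |z| > 2 → outlier.
Every other value lies within [7.09, 49.29].

4.8, 5.6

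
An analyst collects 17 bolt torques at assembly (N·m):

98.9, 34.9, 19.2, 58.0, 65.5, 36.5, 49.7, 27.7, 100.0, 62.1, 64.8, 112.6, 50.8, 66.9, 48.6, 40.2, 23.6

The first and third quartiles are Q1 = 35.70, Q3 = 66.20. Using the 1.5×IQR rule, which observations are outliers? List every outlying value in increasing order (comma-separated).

IQR = Q3 − Q1 = 66.20 − 35.70 = 30.50.
Lower fence = Q1 − 1.5·IQR = 35.70 − 45.75 = -10.05.
Upper fence = Q3 + 1.5·IQR = 66.20 + 45.75 = 111.95.
112.6 > 111.95 → outlier.
All remaining values lie within [-10.05, 111.95].

112.6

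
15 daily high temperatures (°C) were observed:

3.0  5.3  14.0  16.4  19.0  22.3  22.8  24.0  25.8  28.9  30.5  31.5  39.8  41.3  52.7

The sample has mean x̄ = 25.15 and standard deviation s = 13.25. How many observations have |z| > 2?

Cutoffs: x̄ ± 2s = [-1.35, 51.65].
Outside the cutoffs: 52.7.

1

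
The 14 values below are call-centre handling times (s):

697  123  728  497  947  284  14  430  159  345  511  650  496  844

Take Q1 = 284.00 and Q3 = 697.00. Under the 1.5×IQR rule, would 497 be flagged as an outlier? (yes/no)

no

IQR = Q3 − Q1 = 697.00 − 284.00 = 413.00.
Lower fence = Q1 − 1.5·IQR = 284.00 − 619.50 = -335.50.
Upper fence = Q3 + 1.5·IQR = 697.00 + 619.50 = 1316.50.
497 lies within [-335.50, 1316.50].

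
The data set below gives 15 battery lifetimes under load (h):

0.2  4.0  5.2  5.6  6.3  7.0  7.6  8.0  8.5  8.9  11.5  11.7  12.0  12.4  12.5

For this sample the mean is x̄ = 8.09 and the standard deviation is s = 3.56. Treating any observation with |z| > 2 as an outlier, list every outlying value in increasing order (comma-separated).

Cutoffs at x̄ ± 2s: 8.09 ± 2·3.56 = [0.97, 15.21].
0.2: z = -2.22, |z| > 2 → outlier.
Every other value lies within [0.97, 15.21].

0.2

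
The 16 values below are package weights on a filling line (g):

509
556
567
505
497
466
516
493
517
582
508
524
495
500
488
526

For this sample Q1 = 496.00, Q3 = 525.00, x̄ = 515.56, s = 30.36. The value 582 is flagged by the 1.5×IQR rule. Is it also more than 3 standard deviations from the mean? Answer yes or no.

no

z = (582 − 515.56) / 30.36 = 2.19.
|z| = 2.19 ≤ 3.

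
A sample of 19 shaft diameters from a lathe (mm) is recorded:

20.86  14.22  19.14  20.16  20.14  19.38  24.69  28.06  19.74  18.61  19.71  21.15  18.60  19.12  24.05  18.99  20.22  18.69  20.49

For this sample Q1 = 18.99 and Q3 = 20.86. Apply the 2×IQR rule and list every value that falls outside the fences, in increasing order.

14.22, 24.69, 28.06

IQR = Q3 − Q1 = 20.86 − 18.99 = 1.87.
Lower fence = Q1 − 2·IQR = 18.99 − 3.74 = 15.25.
Upper fence = Q3 + 2·IQR = 20.86 + 3.74 = 24.60.
14.22 < 15.25 → outlier.
24.69 > 24.60 → outlier.
28.06 > 24.60 → outlier.
All remaining values lie within [15.25, 24.60].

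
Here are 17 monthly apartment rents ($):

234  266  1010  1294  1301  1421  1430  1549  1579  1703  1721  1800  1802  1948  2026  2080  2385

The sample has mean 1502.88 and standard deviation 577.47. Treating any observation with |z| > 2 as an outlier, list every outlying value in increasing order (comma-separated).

234, 266

Cutoffs at x̄ ± 2s: 1502.88 ± 2·577.47 = [347.94, 2657.82].
234: z = -2.20, |z| > 2 → outlier.
266: z = -2.14, |z| > 2 → outlier.
Every other value lies within [347.94, 2657.82].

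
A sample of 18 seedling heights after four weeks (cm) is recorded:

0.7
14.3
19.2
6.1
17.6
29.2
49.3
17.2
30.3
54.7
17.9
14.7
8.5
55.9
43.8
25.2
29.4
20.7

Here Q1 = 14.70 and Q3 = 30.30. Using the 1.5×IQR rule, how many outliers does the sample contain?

IQR = 15.60; fences at 14.70 − 23.40 = -8.70 and 30.30 + 23.40 = 53.70.
Outside the cutoffs: 54.7, 55.9.

2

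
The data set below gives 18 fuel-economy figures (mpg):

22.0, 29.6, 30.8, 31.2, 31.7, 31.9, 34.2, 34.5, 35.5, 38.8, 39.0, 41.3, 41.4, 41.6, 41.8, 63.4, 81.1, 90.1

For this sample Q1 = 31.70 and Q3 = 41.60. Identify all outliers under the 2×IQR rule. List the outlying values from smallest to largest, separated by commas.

63.4, 81.1, 90.1

IQR = Q3 − Q1 = 41.60 − 31.70 = 9.90.
Lower fence = Q1 − 2·IQR = 31.70 − 19.80 = 11.90.
Upper fence = Q3 + 2·IQR = 41.60 + 19.80 = 61.40.
63.4 > 61.40 → outlier.
81.1 > 61.40 → outlier.
90.1 > 61.40 → outlier.
All remaining values lie within [11.90, 61.40].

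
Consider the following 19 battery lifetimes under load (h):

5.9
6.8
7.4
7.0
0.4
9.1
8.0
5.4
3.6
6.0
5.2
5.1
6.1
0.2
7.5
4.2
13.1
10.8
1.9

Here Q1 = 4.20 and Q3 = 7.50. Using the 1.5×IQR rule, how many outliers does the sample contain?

1

IQR = 3.30; fences at 4.20 − 4.95 = -0.75 and 7.50 + 4.95 = 12.45.
Outside the cutoffs: 13.1.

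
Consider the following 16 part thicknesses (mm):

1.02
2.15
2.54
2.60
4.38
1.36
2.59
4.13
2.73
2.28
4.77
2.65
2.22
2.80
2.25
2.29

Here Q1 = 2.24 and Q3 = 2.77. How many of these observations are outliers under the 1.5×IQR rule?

IQR = 0.53; fences at 2.24 − 0.795 = 1.445 and 2.77 + 0.795 = 3.565.
Outside the cutoffs: 1.02, 1.36, 4.13, 4.38, 4.77.

5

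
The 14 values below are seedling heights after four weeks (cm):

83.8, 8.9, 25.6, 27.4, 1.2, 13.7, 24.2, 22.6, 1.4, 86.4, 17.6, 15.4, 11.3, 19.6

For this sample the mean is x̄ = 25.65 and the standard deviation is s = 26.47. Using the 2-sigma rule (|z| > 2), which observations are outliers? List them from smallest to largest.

Cutoffs at x̄ ± 2s: 25.65 ± 2·26.47 = [-27.29, 78.59].
83.8: z = 2.20, |z| > 2 → outlier.
86.4: z = 2.30, |z| > 2 → outlier.
Every other value lies within [-27.29, 78.59].

83.8, 86.4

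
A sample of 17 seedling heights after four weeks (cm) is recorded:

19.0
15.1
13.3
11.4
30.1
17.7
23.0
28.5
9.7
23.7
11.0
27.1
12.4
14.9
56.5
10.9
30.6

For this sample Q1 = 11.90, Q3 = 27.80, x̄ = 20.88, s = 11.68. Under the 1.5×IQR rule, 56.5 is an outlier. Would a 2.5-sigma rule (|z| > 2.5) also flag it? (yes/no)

yes

z = (56.5 − 20.88) / 11.68 = 3.05.
|z| = 3.05 > 2.5.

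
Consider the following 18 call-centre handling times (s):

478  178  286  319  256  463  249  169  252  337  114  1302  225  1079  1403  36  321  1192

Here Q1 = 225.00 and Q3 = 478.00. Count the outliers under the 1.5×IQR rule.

4

IQR = 253.00; fences at 225.00 − 379.50 = -154.50 and 478.00 + 379.50 = 857.50.
Outside the cutoffs: 1079, 1192, 1302, 1403.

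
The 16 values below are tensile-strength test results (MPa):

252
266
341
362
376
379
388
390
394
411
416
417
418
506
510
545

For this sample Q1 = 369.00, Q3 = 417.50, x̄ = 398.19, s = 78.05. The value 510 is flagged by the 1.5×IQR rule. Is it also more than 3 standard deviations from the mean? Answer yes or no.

z = (510 − 398.19) / 78.05 = 1.43.
|z| = 1.43 ≤ 3.

no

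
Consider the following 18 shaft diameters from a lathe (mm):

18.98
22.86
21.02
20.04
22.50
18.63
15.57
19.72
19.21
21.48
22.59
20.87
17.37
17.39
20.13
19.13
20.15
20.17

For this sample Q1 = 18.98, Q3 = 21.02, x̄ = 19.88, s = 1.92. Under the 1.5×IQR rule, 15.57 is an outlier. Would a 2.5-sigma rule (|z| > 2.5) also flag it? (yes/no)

no

z = (15.57 − 19.88) / 1.92 = -2.24.
|z| = 2.24 ≤ 2.5.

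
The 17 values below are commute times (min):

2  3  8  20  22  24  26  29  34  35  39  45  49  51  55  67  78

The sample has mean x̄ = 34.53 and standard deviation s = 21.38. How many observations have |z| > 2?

1

Cutoffs: x̄ ± 2s = [-8.23, 77.29].
Outside the cutoffs: 78.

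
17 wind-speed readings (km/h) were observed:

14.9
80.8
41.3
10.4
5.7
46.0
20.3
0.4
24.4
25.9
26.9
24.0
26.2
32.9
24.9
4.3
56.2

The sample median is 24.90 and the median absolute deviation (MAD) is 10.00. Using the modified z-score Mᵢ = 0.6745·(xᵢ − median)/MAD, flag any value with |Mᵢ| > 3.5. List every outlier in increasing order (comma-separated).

|Mᵢ| > 3.5 ⇔ |xᵢ − 24.90| > 3.5·10.00/0.6745 = 51.89.
So outliers lie outside [-26.99, 76.79].
80.8: M = 3.77 → outlier.

80.8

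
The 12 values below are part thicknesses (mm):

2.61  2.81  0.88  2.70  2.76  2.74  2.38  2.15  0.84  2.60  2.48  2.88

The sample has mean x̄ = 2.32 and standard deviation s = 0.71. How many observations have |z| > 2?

2

Cutoffs: x̄ ± 2s = [0.90, 3.74].
Outside the cutoffs: 0.84, 0.88.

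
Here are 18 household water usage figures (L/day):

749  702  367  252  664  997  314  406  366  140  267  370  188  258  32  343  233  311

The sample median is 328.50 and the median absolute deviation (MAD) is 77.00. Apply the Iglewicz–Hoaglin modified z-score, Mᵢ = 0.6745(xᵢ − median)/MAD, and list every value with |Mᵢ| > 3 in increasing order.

702, 749, 997

|Mᵢ| > 3 ⇔ |xᵢ − 328.50| > 3·77.00/0.6745 = 342.48.
So outliers lie outside [-13.98, 670.98].
702: M = 3.27 → outlier.
749: M = 3.68 → outlier.
997: M = 5.86 → outlier.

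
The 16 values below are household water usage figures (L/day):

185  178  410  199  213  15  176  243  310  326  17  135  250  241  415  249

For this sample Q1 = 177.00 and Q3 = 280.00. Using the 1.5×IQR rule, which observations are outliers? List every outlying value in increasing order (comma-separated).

IQR = Q3 − Q1 = 280.00 − 177.00 = 103.00.
Lower fence = Q1 − 1.5·IQR = 177.00 − 154.50 = 22.50.
Upper fence = Q3 + 1.5·IQR = 280.00 + 154.50 = 434.50.
15 < 22.50 → outlier.
17 < 22.50 → outlier.
All remaining values lie within [22.50, 434.50].

15, 17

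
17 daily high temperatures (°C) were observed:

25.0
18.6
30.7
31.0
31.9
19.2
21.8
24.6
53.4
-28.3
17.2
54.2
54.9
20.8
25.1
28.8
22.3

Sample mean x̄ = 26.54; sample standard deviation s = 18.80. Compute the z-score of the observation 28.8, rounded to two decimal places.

0.12

z = (28.8 − 26.54) / 18.80 = 0.12.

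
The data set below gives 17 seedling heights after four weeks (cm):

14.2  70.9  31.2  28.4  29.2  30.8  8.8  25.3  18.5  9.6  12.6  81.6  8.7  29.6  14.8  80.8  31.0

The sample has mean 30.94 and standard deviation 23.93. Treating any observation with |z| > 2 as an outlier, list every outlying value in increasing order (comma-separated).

Cutoffs at x̄ ± 2s: 30.94 ± 2·23.93 = [-16.92, 78.80].
80.8: z = 2.08, |z| > 2 → outlier.
81.6: z = 2.12, |z| > 2 → outlier.
Every other value lies within [-16.92, 78.80].

80.8, 81.6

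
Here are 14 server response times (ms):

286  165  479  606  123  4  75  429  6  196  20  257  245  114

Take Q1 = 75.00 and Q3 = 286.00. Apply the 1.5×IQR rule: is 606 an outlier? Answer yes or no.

yes

IQR = Q3 − Q1 = 286.00 − 75.00 = 211.00.
Lower fence = Q1 − 1.5·IQR = 75.00 − 316.50 = -241.50.
Upper fence = Q3 + 1.5·IQR = 286.00 + 316.50 = 602.50.
606 lies above the upper fence.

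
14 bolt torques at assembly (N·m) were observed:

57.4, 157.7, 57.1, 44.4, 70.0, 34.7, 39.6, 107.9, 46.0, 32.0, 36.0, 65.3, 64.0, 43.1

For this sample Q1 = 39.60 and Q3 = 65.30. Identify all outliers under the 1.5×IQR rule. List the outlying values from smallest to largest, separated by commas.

IQR = Q3 − Q1 = 65.30 − 39.60 = 25.70.
Lower fence = Q1 − 1.5·IQR = 39.60 − 38.55 = 1.05.
Upper fence = Q3 + 1.5·IQR = 65.30 + 38.55 = 103.85.
107.9 > 103.85 → outlier.
157.7 > 103.85 → outlier.
All remaining values lie within [1.05, 103.85].

107.9, 157.7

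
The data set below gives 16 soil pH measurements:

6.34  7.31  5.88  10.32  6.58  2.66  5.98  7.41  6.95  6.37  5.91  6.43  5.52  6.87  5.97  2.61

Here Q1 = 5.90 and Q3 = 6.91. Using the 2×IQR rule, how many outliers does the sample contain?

IQR = 1.01; fences at 5.90 − 2.02 = 3.88 and 6.91 + 2.02 = 8.93.
Outside the cutoffs: 2.61, 2.66, 10.32.

3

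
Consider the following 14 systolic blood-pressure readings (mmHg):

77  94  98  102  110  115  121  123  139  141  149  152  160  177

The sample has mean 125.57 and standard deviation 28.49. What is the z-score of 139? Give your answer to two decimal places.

z = (139 − 125.57) / 28.49 = 0.47.

0.47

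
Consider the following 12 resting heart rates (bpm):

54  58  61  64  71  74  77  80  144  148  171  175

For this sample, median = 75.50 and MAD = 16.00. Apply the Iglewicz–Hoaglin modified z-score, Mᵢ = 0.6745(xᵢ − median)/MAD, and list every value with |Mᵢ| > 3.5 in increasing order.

|Mᵢ| > 3.5 ⇔ |xᵢ − 75.50| > 3.5·16.00/0.6745 = 83.02.
So outliers lie outside [-7.52, 158.52].
171: M = 4.03 → outlier.
175: M = 4.19 → outlier.

171, 175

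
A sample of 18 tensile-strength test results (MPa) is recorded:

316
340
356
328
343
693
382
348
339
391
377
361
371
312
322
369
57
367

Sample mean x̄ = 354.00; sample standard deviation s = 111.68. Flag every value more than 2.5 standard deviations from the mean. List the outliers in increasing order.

Cutoffs at x̄ ± 2.5s: 354.00 ± 2.5·111.68 = [74.80, 633.20].
57: z = -2.66, |z| > 2.5 → outlier.
693: z = 3.04, |z| > 2.5 → outlier.
Every other value lies within [74.80, 633.20].

57, 693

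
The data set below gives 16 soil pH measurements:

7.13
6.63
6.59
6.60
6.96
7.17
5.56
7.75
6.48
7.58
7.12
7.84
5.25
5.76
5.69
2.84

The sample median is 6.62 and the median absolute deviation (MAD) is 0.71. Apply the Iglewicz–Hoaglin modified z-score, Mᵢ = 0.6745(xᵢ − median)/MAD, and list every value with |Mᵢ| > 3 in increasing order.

|Mᵢ| > 3 ⇔ |xᵢ − 6.62| > 3·0.71/0.6745 = 3.16.
So outliers lie outside [3.46, 9.78].
2.84: M = -3.59 → outlier.

2.84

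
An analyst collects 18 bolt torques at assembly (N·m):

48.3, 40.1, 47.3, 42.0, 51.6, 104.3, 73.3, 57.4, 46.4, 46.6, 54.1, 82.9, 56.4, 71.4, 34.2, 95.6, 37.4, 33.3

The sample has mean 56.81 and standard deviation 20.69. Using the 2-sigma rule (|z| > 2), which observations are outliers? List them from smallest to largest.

104.3

Cutoffs at x̄ ± 2s: 56.81 ± 2·20.69 = [15.43, 98.19].
104.3: z = 2.30, |z| > 2 → outlier.
Every other value lies within [15.43, 98.19].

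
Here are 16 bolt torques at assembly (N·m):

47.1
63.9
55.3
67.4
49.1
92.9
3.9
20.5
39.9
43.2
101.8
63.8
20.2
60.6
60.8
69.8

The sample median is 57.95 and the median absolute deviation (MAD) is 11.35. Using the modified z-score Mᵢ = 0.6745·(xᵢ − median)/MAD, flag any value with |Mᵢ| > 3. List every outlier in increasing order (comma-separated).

|Mᵢ| > 3 ⇔ |xᵢ − 57.95| > 3·11.35/0.6745 = 50.48.
So outliers lie outside [7.47, 108.43].
3.9: M = -3.21 → outlier.

3.9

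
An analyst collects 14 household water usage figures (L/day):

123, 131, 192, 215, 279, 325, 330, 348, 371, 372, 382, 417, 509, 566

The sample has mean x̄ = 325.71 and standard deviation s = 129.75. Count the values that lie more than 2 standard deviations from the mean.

0

Cutoffs: x̄ ± 2s = [66.21, 585.21].
Every value lies within the cutoffs.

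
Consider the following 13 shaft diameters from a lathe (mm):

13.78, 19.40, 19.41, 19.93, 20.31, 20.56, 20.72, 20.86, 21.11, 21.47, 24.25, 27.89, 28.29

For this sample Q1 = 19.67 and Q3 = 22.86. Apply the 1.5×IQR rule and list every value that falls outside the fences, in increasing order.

13.78, 27.89, 28.29

IQR = Q3 − Q1 = 22.86 − 19.67 = 3.19.
Lower fence = Q1 − 1.5·IQR = 19.67 − 4.785 = 14.885.
Upper fence = Q3 + 1.5·IQR = 22.86 + 4.785 = 27.645.
13.78 < 14.885 → outlier.
27.89 > 27.645 → outlier.
28.29 > 27.645 → outlier.
All remaining values lie within [14.885, 27.645].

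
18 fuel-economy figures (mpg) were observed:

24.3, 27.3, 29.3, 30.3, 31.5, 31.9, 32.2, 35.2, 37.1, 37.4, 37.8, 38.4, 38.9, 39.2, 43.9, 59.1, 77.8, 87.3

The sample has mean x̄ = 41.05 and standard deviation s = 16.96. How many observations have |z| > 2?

2

Cutoffs: x̄ ± 2s = [7.13, 74.97].
Outside the cutoffs: 77.8, 87.3.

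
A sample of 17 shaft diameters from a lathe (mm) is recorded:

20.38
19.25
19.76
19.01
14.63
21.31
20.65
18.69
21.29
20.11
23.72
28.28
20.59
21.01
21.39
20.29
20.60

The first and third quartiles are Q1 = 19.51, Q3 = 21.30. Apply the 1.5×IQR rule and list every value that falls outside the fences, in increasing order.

14.63, 28.28

IQR = Q3 − Q1 = 21.30 − 19.51 = 1.79.
Lower fence = Q1 − 1.5·IQR = 19.51 − 2.685 = 16.825.
Upper fence = Q3 + 1.5·IQR = 21.30 + 2.685 = 23.985.
14.63 < 16.825 → outlier.
28.28 > 23.985 → outlier.
All remaining values lie within [16.825, 23.985].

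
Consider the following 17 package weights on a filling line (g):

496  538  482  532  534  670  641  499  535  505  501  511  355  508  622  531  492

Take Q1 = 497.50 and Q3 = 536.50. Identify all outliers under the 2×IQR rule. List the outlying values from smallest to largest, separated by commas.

IQR = Q3 − Q1 = 536.50 − 497.50 = 39.00.
Lower fence = Q1 − 2·IQR = 497.50 − 78.00 = 419.50.
Upper fence = Q3 + 2·IQR = 536.50 + 78.00 = 614.50.
355 < 419.50 → outlier.
622 > 614.50 → outlier.
641 > 614.50 → outlier.
670 > 614.50 → outlier.
All remaining values lie within [419.50, 614.50].

355, 622, 641, 670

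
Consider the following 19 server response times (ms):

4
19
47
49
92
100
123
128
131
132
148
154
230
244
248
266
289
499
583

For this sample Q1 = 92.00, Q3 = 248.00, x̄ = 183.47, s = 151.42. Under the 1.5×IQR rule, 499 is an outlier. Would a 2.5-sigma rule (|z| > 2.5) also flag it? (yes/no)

z = (499 − 183.47) / 151.42 = 2.08.
|z| = 2.08 ≤ 2.5.

no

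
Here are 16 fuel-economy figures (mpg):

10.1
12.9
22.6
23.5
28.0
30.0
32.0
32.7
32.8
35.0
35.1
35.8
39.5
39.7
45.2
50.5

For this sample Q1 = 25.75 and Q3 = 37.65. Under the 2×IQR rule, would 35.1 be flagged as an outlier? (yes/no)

no

IQR = Q3 − Q1 = 37.65 − 25.75 = 11.90.
Lower fence = Q1 − 2·IQR = 25.75 − 23.80 = 1.95.
Upper fence = Q3 + 2·IQR = 37.65 + 23.80 = 61.45.
35.1 lies within [1.95, 61.45].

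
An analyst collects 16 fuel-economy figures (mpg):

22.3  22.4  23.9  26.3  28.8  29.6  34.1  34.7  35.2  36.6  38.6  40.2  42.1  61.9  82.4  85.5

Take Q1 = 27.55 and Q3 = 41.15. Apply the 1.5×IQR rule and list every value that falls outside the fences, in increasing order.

61.9, 82.4, 85.5

IQR = Q3 − Q1 = 41.15 − 27.55 = 13.60.
Lower fence = Q1 − 1.5·IQR = 27.55 − 20.40 = 7.15.
Upper fence = Q3 + 1.5·IQR = 41.15 + 20.40 = 61.55.
61.9 > 61.55 → outlier.
82.4 > 61.55 → outlier.
85.5 > 61.55 → outlier.
All remaining values lie within [7.15, 61.55].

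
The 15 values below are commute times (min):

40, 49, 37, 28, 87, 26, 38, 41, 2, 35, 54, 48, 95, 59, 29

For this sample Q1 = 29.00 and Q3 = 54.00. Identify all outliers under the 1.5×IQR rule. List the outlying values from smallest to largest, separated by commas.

IQR = Q3 − Q1 = 54.00 − 29.00 = 25.00.
Lower fence = Q1 − 1.5·IQR = 29.00 − 37.50 = -8.50.
Upper fence = Q3 + 1.5·IQR = 54.00 + 37.50 = 91.50.
95 > 91.50 → outlier.
All remaining values lie within [-8.50, 91.50].

95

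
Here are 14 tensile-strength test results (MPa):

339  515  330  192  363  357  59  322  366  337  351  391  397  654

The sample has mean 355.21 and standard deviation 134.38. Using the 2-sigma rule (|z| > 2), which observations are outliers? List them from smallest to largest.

59, 654

Cutoffs at x̄ ± 2s: 355.21 ± 2·134.38 = [86.45, 623.97].
59: z = -2.20, |z| > 2 → outlier.
654: z = 2.22, |z| > 2 → outlier.
Every other value lies within [86.45, 623.97].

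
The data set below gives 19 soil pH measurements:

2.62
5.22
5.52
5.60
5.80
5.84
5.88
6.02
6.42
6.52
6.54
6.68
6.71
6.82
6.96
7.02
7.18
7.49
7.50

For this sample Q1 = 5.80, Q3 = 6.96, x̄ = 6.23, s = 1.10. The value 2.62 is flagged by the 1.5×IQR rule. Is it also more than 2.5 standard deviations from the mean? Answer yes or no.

z = (2.62 − 6.23) / 1.10 = -3.28.
|z| = 3.28 > 2.5.

yes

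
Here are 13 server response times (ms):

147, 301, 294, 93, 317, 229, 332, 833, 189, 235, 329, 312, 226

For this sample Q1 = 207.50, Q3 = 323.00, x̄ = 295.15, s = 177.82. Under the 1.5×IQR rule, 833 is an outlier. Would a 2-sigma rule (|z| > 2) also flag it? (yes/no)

z = (833 − 295.15) / 177.82 = 3.02.
|z| = 3.02 > 2.

yes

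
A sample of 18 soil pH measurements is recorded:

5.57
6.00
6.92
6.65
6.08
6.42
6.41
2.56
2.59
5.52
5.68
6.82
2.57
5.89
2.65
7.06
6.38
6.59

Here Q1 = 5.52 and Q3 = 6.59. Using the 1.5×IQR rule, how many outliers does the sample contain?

IQR = 1.07; fences at 5.52 − 1.605 = 3.915 and 6.59 + 1.605 = 8.195.
Outside the cutoffs: 2.56, 2.57, 2.59, 2.65.

4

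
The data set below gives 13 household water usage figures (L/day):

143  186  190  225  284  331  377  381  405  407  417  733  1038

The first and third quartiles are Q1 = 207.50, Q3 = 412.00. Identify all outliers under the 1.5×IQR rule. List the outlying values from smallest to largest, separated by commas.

IQR = Q3 − Q1 = 412.00 − 207.50 = 204.50.
Lower fence = Q1 − 1.5·IQR = 207.50 − 306.75 = -99.25.
Upper fence = Q3 + 1.5·IQR = 412.00 + 306.75 = 718.75.
733 > 718.75 → outlier.
1038 > 718.75 → outlier.
All remaining values lie within [-99.25, 718.75].

733, 1038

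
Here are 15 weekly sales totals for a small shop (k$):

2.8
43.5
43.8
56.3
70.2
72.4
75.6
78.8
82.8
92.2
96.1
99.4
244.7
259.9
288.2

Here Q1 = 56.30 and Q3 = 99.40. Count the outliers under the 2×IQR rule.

3

IQR = 43.10; fences at 56.30 − 86.20 = -29.90 and 99.40 + 86.20 = 185.60.
Outside the cutoffs: 244.7, 259.9, 288.2.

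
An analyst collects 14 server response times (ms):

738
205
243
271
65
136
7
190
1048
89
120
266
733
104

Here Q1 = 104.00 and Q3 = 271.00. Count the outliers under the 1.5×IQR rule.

IQR = 167.00; fences at 104.00 − 250.50 = -146.50 and 271.00 + 250.50 = 521.50.
Outside the cutoffs: 733, 738, 1048.

3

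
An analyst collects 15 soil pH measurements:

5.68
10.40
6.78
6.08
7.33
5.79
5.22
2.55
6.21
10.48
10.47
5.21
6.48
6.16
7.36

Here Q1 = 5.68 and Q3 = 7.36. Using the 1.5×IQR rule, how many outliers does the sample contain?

4

IQR = 1.68; fences at 5.68 − 2.52 = 3.16 and 7.36 + 2.52 = 9.88.
Outside the cutoffs: 2.55, 10.40, 10.47, 10.48.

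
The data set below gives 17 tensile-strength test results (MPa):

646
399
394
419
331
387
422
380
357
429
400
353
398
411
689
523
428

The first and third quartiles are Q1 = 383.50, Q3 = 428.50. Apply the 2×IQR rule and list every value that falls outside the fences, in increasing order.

IQR = Q3 − Q1 = 428.50 − 383.50 = 45.00.
Lower fence = Q1 − 2·IQR = 383.50 − 90.00 = 293.50.
Upper fence = Q3 + 2·IQR = 428.50 + 90.00 = 518.50.
523 > 518.50 → outlier.
646 > 518.50 → outlier.
689 > 518.50 → outlier.
All remaining values lie within [293.50, 518.50].

523, 646, 689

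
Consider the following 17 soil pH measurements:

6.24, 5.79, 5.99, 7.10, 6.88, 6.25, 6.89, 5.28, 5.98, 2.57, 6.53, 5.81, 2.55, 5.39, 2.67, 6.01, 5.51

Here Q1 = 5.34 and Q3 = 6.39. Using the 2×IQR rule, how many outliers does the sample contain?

IQR = 1.05; fences at 5.34 − 2.10 = 3.24 and 6.39 + 2.10 = 8.49.
Outside the cutoffs: 2.55, 2.57, 2.67.

3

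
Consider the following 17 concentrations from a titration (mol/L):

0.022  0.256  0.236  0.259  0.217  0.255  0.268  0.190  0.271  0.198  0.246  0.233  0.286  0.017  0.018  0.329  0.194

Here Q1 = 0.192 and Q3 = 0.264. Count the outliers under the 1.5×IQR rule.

IQR = 0.072; fences at 0.192 − 0.108 = 0.084 and 0.264 + 0.108 = 0.372.
Outside the cutoffs: 0.017, 0.018, 0.022.

3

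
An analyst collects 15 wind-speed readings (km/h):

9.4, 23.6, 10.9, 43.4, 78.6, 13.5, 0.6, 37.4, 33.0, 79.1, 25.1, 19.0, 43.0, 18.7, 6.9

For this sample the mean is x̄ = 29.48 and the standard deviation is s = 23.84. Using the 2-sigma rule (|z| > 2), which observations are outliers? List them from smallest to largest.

78.6, 79.1

Cutoffs at x̄ ± 2s: 29.48 ± 2·23.84 = [-18.20, 77.16].
78.6: z = 2.06, |z| > 2 → outlier.
79.1: z = 2.08, |z| > 2 → outlier.
Every other value lies within [-18.20, 77.16].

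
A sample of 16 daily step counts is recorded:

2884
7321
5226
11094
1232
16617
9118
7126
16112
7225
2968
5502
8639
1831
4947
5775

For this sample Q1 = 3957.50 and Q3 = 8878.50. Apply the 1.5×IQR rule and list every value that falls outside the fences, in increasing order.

IQR = Q3 − Q1 = 8878.50 − 3957.50 = 4921.00.
Lower fence = Q1 − 1.5·IQR = 3957.50 − 7381.50 = -3424.00.
Upper fence = Q3 + 1.5·IQR = 8878.50 + 7381.50 = 16260.00.
16617 > 16260.00 → outlier.
All remaining values lie within [-3424.00, 16260.00].

16617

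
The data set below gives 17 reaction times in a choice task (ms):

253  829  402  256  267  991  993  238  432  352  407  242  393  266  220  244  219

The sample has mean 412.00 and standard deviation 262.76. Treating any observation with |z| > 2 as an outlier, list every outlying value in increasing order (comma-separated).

991, 993

Cutoffs at x̄ ± 2s: 412.00 ± 2·262.76 = [-113.52, 937.52].
991: z = 2.20, |z| > 2 → outlier.
993: z = 2.21, |z| > 2 → outlier.
Every other value lies within [-113.52, 937.52].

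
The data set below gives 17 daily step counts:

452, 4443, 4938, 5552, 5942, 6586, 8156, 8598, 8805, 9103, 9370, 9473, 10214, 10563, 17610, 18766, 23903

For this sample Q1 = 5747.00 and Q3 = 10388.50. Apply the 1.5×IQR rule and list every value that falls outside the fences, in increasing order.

IQR = Q3 − Q1 = 10388.50 − 5747.00 = 4641.50.
Lower fence = Q1 − 1.5·IQR = 5747.00 − 6962.25 = -1215.25.
Upper fence = Q3 + 1.5·IQR = 10388.50 + 6962.25 = 17350.75.
17610 > 17350.75 → outlier.
18766 > 17350.75 → outlier.
23903 > 17350.75 → outlier.
All remaining values lie within [-1215.25, 17350.75].

17610, 18766, 23903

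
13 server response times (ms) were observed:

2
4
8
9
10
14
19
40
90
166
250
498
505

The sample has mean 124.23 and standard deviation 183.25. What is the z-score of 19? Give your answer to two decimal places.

-0.57

z = (19 − 124.23) / 183.25 = -0.57.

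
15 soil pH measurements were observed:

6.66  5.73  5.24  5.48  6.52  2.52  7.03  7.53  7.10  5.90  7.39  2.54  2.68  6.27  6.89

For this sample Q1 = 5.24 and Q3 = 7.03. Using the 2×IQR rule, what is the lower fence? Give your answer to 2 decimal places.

1.66

IQR = Q3 − Q1 = 7.03 − 5.24 = 1.79.
Lower fence = Q1 − 2·IQR = 5.24 − 3.58 = 1.66.
Upper fence = Q3 + 2·IQR = 7.03 + 3.58 = 10.61.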